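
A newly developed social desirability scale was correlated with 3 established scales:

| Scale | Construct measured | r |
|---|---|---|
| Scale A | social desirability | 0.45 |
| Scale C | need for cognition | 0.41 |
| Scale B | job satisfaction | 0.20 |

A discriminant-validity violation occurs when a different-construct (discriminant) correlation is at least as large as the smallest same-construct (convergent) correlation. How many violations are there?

Convergent (same construct = social desirability): Scale A.
Smallest convergent = 0.45. Discriminant values: 0.41, 0.20; count ≥ 0.45 → 0.

0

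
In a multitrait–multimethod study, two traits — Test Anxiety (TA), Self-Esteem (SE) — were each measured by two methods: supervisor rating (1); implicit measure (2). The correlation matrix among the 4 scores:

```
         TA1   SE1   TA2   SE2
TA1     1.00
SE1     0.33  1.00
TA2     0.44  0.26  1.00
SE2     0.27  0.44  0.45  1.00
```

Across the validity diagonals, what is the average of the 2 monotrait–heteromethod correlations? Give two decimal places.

Convergent values: 0.44, 0.44; mean = 0.88/2 = 0.44.

0.44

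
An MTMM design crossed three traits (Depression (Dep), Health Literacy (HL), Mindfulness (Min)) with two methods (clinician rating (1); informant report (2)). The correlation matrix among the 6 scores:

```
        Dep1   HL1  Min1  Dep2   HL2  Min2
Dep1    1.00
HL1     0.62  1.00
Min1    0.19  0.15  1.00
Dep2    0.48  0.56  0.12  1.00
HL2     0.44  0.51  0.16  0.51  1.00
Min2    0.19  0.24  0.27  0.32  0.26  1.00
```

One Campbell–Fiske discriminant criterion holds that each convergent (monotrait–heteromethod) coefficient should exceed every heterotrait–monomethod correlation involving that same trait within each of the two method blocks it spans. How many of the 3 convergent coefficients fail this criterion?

Each convergent coefficient versus the relevant comparison correlations:
Dep (methods 1·2): 0.48 vs {0.62, 0.51, 0.19, 0.32} → fail.
HL (methods 1·2): 0.51 vs {0.62, 0.51, 0.15, 0.26} → fail.
Min (methods 1·2): 0.27 vs {0.19, 0.32, 0.15, 0.26} → fail.
3 of 3 fail.

3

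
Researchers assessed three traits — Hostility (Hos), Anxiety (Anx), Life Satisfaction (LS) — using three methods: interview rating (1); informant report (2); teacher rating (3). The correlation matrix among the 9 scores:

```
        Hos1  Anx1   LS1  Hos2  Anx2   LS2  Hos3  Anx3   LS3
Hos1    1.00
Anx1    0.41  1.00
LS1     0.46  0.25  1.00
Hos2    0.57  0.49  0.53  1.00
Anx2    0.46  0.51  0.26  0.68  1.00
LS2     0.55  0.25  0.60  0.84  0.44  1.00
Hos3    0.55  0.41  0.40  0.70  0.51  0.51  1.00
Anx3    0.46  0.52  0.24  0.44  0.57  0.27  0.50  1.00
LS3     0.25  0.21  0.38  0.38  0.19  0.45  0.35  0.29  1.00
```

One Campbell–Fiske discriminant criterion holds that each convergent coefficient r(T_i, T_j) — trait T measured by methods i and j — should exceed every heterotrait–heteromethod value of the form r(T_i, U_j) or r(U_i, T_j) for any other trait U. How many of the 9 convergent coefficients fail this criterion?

2

Each convergent coefficient versus the relevant comparison correlations:
Hos (methods 1·2): 0.57 vs {0.46, 0.49, 0.55, 0.53} → pass.
Hos (methods 1·3): 0.55 vs {0.46, 0.41, 0.25, 0.40} → pass.
Hos (methods 2·3): 0.70 vs {0.44, 0.51, 0.38, 0.51} → pass.
Anx (methods 1·2): 0.51 vs {0.49, 0.46, 0.25, 0.26} → pass.
Anx (methods 1·3): 0.52 vs {0.41, 0.46, 0.21, 0.24} → pass.
Anx (methods 2·3): 0.57 vs {0.51, 0.44, 0.19, 0.27} → pass.
LS (methods 1·2): 0.60 vs {0.53, 0.55, 0.26, 0.25} → pass.
LS (methods 1·3): 0.38 vs {0.40, 0.25, 0.24, 0.21} → fail.
LS (methods 2·3): 0.45 vs {0.51, 0.38, 0.27, 0.19} → fail.
2 of 9 fail.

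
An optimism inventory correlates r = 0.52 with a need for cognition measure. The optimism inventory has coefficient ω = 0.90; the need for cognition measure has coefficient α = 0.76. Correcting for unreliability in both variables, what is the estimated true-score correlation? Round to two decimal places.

0.63

r_true = r_obs / √(r_xx · r_yy) = 0.52 / √(0.90 × 0.76) = 0.52 / √0.6840 = 0.52 / 0.8270 ≈ 0.63.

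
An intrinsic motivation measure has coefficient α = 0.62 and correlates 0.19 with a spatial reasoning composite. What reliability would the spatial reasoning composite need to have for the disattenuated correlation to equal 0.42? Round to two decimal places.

0.33

r_true = r_obs / √(r_xx · r_yy) ⇒ 0.42 = 0.19 / √(0.62 · r_yy).
√(0.62 · r_yy) = 0.19 / 0.42 = 0.4524; 0.62 · r_yy = 0.2047; r_yy = 0.2047 / 0.62 ≈ 0.33.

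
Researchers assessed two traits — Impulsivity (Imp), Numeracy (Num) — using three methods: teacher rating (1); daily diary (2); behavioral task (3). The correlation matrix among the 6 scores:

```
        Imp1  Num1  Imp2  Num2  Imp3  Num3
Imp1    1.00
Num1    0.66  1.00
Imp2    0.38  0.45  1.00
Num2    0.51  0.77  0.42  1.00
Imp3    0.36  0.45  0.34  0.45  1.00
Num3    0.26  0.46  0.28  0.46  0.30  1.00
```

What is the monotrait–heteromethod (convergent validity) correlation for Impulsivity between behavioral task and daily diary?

Same trait (Imp), different methods: r(Imp3, Imp2) = 0.34.

0.34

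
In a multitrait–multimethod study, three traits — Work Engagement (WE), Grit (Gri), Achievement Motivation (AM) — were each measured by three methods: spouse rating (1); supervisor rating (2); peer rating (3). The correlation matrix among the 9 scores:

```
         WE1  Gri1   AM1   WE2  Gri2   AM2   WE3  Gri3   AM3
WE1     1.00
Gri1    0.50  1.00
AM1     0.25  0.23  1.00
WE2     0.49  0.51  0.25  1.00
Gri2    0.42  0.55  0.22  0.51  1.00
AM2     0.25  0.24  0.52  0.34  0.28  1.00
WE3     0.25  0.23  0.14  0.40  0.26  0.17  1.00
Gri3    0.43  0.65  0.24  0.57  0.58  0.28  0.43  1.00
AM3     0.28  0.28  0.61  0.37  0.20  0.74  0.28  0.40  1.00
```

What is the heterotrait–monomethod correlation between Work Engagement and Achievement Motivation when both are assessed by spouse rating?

0.25

Different traits, same method: r(WE1, AM1) = 0.25.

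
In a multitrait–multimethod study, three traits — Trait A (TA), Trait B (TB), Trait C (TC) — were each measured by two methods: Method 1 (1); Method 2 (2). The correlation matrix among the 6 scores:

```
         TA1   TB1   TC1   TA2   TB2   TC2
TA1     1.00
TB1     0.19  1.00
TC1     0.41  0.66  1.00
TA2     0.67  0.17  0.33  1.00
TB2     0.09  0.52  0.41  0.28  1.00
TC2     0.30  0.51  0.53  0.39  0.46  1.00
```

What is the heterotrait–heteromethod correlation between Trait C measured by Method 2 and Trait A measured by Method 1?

0.30

Different traits and methods: r(TC2, TA1) = 0.30.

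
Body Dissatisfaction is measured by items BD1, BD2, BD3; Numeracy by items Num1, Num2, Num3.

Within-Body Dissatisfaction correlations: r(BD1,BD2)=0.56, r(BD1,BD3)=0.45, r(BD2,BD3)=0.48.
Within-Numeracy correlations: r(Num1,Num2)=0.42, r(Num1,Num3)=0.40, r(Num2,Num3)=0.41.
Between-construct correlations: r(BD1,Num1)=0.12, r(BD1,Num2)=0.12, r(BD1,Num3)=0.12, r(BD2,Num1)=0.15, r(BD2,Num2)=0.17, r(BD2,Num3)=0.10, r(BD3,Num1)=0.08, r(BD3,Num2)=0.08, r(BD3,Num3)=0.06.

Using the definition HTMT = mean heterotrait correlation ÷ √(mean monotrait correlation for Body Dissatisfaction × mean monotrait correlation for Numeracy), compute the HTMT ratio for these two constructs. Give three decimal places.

0.246

Between-construct mean = 1.00/9 = 0.1111.
Mean within-BD = 1.49/3 = 0.4967; mean within-Num = 1.23/3 = 0.4100.
Geometric mean = √(0.4967 × 0.4100) = 0.4513.
HTMT = 0.1111 / 0.4513 = 0.246.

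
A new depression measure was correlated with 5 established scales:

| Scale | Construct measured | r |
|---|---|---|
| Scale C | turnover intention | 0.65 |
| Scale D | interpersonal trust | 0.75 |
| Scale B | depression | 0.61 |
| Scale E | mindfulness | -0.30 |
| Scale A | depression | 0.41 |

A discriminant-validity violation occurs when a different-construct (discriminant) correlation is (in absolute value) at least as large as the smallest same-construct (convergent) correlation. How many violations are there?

Convergent (same construct = depression): Scale B, Scale A.
Smallest convergent = 0.41. Discriminant |r|: 0.65, 0.75, 0.30; count ≥ 0.41 → 2.

2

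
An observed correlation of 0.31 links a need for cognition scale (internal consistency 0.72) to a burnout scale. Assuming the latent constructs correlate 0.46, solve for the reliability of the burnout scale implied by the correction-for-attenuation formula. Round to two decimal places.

0.63

r_true = r_obs / √(r_xx · r_yy) ⇒ 0.46 = 0.31 / √(0.72 · r_yy).
√(0.72 · r_yy) = 0.31 / 0.46 = 0.6739; 0.72 · r_yy = 0.4541; r_yy = 0.4541 / 0.72 ≈ 0.63.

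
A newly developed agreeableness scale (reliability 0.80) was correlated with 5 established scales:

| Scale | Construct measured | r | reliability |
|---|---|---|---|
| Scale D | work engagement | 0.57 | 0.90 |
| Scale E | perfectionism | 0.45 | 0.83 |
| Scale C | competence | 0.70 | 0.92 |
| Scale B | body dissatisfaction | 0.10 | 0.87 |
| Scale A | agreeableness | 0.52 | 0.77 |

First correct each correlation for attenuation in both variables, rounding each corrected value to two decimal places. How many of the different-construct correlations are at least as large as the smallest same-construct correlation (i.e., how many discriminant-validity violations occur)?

2

Disattenuated r (r / √(r_scale · r_new)):
  Scale D (disc): 0.57 / √(0.90·0.80) = 0.67
  Scale E (disc): 0.45 / √(0.83·0.80) = 0.55
  Scale C (disc): 0.70 / √(0.92·0.80) = 0.82
  Scale B (disc): 0.10 / √(0.87·0.80) = 0.12
  Scale A (conv): 0.52 / √(0.77·0.80) = 0.66
Smallest convergent = 0.66. Discriminant values: 0.67, 0.55, 0.82, 0.12; count ≥ 0.66 → 2.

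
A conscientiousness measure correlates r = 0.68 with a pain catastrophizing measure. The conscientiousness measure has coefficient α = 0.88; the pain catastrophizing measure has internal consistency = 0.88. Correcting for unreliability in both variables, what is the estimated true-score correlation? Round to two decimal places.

0.77

r_true = r_obs / √(r_xx · r_yy) = 0.68 / √(0.88 × 0.88) = 0.68 / √0.7744 = 0.68 / 0.8800 ≈ 0.77.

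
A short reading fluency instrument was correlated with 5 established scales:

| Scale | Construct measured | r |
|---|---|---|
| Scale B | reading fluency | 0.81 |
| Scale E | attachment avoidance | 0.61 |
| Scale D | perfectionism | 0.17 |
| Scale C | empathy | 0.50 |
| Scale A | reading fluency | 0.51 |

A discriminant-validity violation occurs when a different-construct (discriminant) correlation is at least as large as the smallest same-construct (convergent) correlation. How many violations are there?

1

Convergent (same construct = reading fluency): Scale B, Scale A.
Smallest convergent = 0.51. Discriminant values: 0.61, 0.17, 0.50; count ≥ 0.51 → 1.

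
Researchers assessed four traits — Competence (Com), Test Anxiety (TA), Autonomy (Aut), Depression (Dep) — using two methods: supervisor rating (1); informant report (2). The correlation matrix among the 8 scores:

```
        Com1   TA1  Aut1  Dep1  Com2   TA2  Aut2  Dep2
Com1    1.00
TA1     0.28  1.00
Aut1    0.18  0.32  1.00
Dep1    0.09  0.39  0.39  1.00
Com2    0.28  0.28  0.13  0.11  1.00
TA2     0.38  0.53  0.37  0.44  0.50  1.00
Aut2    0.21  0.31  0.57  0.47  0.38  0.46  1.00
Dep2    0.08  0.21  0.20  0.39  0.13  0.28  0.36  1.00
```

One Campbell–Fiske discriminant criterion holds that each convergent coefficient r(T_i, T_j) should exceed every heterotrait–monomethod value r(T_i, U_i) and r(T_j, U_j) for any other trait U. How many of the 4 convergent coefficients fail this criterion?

2

Convergent coefficients and their comparison sets:
Com (methods 1·2): 0.28 vs {0.28, 0.50, 0.18, 0.38, 0.09, 0.13} → fail.
TA (methods 1·2): 0.53 vs {0.28, 0.50, 0.32, 0.46, 0.39, 0.28} → pass.
Aut (methods 1·2): 0.57 vs {0.18, 0.38, 0.32, 0.46, 0.39, 0.36} → pass.
Dep (methods 1·2): 0.39 vs {0.09, 0.13, 0.39, 0.28, 0.39, 0.36} → fail.
2 of 4 fail.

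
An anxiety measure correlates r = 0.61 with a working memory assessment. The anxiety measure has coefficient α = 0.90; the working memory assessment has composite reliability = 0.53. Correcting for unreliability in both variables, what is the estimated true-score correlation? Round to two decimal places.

0.88

r_true = r_obs / √(r_xx · r_yy) = 0.61 / √(0.90 × 0.53) = 0.61 / √0.4770 = 0.61 / 0.6907 ≈ 0.88.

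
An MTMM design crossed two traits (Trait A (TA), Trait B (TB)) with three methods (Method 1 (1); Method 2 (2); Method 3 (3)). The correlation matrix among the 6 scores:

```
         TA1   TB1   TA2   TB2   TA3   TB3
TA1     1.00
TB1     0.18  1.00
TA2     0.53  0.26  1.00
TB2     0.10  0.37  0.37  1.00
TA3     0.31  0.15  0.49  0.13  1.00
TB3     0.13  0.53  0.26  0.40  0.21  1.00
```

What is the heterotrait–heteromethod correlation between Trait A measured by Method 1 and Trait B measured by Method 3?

0.13

Different traits and methods: r(TA1, TB3) = 0.13.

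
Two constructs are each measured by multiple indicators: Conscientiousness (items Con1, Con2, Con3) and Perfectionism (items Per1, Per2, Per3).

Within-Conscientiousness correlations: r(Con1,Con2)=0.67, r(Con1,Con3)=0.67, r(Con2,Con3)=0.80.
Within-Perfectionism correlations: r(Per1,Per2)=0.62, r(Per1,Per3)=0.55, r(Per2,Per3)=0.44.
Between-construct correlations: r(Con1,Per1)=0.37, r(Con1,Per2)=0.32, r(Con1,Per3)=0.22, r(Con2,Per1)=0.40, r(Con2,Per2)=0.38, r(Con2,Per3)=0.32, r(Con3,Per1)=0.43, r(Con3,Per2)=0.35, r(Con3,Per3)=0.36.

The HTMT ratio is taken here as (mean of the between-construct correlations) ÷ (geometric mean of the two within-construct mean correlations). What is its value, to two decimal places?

0.57

Between-construct mean = 3.15/9 = 0.3500.
Mean within-Con = 2.14/3 = 0.7133; mean within-Per = 1.61/3 = 0.5367.
Geometric mean = √(0.7133 × 0.5367) = 0.6187.
HTMT = 0.3500 / 0.6187 = 0.57.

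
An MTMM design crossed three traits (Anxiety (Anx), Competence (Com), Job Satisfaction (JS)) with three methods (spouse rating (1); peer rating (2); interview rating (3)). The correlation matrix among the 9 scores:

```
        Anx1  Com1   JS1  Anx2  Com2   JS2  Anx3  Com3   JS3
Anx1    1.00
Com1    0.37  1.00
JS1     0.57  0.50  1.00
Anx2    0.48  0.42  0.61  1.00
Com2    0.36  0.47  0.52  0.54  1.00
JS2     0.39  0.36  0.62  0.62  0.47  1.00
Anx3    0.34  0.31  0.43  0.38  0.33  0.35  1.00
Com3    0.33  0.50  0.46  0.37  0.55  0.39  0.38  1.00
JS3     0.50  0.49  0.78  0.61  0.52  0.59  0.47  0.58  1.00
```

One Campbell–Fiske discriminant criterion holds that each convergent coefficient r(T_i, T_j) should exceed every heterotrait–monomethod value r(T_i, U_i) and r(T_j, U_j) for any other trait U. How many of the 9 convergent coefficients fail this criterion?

8

Each convergent coefficient versus the relevant comparison correlations:
Anx (methods 1·2): 0.48 vs {0.37, 0.54, 0.57, 0.62} → fail.
Anx (methods 1·3): 0.34 vs {0.37, 0.38, 0.57, 0.47} → fail.
Anx (methods 2·3): 0.38 vs {0.54, 0.38, 0.62, 0.47} → fail.
Com (methods 1·2): 0.47 vs {0.37, 0.54, 0.50, 0.47} → fail.
Com (methods 1·3): 0.50 vs {0.37, 0.38, 0.50, 0.58} → fail.
Com (methods 2·3): 0.55 vs {0.54, 0.38, 0.47, 0.58} → fail.
JS (methods 1·2): 0.62 vs {0.57, 0.62, 0.50, 0.47} → fail.
JS (methods 1·3): 0.78 vs {0.57, 0.47, 0.50, 0.58} → pass.
JS (methods 2·3): 0.59 vs {0.62, 0.47, 0.47, 0.58} → fail.
8 of 9 fail.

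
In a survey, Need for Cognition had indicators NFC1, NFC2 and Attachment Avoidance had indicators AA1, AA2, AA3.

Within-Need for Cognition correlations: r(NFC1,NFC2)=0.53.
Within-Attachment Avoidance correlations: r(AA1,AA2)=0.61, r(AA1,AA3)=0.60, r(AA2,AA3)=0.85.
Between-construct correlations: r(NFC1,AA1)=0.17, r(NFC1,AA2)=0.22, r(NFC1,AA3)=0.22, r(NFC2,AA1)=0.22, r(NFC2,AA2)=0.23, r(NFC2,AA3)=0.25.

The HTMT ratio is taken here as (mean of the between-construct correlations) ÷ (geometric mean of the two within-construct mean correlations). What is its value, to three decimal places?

Between-construct mean = 1.31/6 = 0.2183.
Mean within-NFC = 0.53/1 = 0.5300; mean within-AA = 2.06/3 = 0.6867.
Geometric mean = √(0.5300 × 0.6867) = 0.6033.
HTMT = 0.2183 / 0.6033 = 0.362.

0.362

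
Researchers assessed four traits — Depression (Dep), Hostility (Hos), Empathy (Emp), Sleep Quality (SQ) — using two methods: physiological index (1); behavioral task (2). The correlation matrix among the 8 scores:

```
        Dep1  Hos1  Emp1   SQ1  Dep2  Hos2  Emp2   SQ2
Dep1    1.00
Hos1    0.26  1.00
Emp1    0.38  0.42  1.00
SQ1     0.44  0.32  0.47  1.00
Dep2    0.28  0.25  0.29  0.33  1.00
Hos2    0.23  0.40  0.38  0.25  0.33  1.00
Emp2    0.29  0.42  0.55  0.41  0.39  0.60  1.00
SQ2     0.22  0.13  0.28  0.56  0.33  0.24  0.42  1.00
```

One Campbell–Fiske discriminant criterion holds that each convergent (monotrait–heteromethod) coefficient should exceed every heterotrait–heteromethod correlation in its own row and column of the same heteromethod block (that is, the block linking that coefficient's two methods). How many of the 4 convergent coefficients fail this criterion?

2

Checking each validity diagonal entry against its comparison values:
Dep (methods 1·2): 0.28 vs {0.23, 0.25, 0.29, 0.29, 0.22, 0.33} → fail.
Hos (methods 1·2): 0.40 vs {0.25, 0.23, 0.42, 0.38, 0.13, 0.25} → fail.
Emp (methods 1·2): 0.55 vs {0.29, 0.29, 0.38, 0.42, 0.28, 0.41} → pass.
SQ (methods 1·2): 0.56 vs {0.33, 0.22, 0.25, 0.13, 0.41, 0.28} → pass.
2 of 4 fail.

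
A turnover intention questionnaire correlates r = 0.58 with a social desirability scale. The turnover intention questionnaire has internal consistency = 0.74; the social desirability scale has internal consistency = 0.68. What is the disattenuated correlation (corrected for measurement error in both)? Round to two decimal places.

0.82

r_true = r_obs / √(r_xx · r_yy) = 0.58 / √(0.74 × 0.68) = 0.58 / √0.5032 = 0.58 / 0.7094 ≈ 0.82.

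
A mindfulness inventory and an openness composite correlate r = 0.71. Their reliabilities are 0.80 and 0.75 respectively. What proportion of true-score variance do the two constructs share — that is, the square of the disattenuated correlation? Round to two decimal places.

Disattenuated r = 0.71 / √(0.80 × 0.75) = 0.71 / 0.7746 = 0.9166.
Shared true-score variance = 0.9166² = 0.8402 ≈ 0.84.

0.84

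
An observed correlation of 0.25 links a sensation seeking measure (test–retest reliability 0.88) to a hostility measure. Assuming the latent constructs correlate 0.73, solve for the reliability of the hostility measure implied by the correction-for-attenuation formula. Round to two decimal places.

0.13

r_true = r_obs / √(r_xx · r_yy) ⇒ 0.73 = 0.25 / √(0.88 · r_yy).
√(0.88 · r_yy) = 0.25 / 0.73 = 0.3425; 0.88 · r_yy = 0.1173; r_yy = 0.1173 / 0.88 ≈ 0.13.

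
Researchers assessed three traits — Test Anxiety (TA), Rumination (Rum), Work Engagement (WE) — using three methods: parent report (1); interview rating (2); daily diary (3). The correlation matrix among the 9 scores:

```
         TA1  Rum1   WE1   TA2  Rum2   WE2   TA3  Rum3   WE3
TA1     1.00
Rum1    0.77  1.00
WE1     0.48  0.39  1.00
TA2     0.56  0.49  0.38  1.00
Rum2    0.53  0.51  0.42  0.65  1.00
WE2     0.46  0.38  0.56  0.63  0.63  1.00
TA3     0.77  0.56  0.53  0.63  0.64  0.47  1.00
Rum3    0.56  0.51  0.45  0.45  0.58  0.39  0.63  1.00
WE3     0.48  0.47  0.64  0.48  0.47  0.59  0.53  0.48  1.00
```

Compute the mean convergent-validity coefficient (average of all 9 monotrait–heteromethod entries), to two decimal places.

0.59

Convergent values: 0.56, 0.77, 0.63, 0.51, 0.51, 0.58, 0.56, 0.64, 0.59; mean = 5.35/9 = 0.59.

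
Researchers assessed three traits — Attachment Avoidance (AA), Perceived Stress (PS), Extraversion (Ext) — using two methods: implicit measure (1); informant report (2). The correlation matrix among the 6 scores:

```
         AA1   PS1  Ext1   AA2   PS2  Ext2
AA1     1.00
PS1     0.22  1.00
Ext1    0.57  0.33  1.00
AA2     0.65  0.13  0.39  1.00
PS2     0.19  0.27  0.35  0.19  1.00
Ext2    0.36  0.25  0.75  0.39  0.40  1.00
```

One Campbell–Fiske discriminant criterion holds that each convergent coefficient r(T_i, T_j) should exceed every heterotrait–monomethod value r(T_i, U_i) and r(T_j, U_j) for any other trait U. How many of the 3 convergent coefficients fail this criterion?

1

Checking each validity diagonal entry against its comparison values:
AA (methods 1·2): 0.65 vs {0.22, 0.19, 0.57, 0.39} → pass.
PS (methods 1·2): 0.27 vs {0.22, 0.19, 0.33, 0.40} → fail.
Ext (methods 1·2): 0.75 vs {0.57, 0.39, 0.33, 0.40} → pass.
1 of 3 fail.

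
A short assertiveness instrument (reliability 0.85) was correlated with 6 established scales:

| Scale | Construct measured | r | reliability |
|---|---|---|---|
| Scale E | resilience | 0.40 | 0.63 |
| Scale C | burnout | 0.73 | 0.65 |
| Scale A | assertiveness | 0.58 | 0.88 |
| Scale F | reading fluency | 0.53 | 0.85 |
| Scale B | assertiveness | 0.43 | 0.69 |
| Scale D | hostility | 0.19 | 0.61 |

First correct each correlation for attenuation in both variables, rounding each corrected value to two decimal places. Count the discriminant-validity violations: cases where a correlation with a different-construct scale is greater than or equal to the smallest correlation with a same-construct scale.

Disattenuated r (r / √(r_scale · r_new)):
  Scale E (disc): 0.40 / √(0.63·0.85) = 0.55
  Scale C (disc): 0.73 / √(0.65·0.85) = 0.98
  Scale A (conv): 0.58 / √(0.88·0.85) = 0.67
  Scale F (disc): 0.53 / √(0.85·0.85) = 0.62
  Scale B (conv): 0.43 / √(0.69·0.85) = 0.56
  Scale D (disc): 0.19 / √(0.61·0.85) = 0.26
Smallest convergent = 0.56. Discriminant values: 0.55, 0.98, 0.62, 0.26; count ≥ 0.56 → 2.

2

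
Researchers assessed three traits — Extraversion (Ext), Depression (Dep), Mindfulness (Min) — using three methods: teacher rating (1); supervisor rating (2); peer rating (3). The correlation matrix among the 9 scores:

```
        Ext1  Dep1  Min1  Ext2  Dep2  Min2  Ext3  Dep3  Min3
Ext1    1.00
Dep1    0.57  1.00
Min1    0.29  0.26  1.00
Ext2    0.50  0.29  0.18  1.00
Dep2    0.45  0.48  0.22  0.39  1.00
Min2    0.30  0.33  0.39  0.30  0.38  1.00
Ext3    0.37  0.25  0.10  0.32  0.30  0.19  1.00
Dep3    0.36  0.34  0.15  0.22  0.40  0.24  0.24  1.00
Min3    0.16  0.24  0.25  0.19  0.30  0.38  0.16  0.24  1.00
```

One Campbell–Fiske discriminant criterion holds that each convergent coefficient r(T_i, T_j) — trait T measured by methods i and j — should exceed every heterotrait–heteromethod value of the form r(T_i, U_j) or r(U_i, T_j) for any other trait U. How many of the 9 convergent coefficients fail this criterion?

Checking each validity diagonal entry against its comparison values:
Ext (methods 1·2): 0.50 vs {0.45, 0.29, 0.30, 0.18} → pass.
Ext (methods 1·3): 0.37 vs {0.36, 0.25, 0.16, 0.10} → pass.
Ext (methods 2·3): 0.32 vs {0.22, 0.30, 0.19, 0.19} → pass.
Dep (methods 1·2): 0.48 vs {0.29, 0.45, 0.33, 0.22} → pass.
Dep (methods 1·3): 0.34 vs {0.25, 0.36, 0.24, 0.15} → fail.
Dep (methods 2·3): 0.40 vs {0.30, 0.22, 0.30, 0.24} → pass.
Min (methods 1·2): 0.39 vs {0.18, 0.30, 0.22, 0.33} → pass.
Min (methods 1·3): 0.25 vs {0.10, 0.16, 0.15, 0.24} → pass.
Min (methods 2·3): 0.38 vs {0.19, 0.19, 0.24, 0.30} → pass.
1 of 9 fail.

1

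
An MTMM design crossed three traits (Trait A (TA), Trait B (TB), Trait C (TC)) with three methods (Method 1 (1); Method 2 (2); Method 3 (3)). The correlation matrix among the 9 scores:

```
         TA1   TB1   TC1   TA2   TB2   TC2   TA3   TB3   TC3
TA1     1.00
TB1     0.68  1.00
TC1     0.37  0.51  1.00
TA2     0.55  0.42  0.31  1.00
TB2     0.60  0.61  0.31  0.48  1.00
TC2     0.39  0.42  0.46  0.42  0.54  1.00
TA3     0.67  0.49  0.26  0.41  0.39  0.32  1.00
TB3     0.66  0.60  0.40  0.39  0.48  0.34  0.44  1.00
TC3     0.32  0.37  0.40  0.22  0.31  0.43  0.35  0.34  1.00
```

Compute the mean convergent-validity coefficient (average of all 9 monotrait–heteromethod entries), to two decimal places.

Convergent values: 0.55, 0.67, 0.41, 0.61, 0.60, 0.48, 0.46, 0.40, 0.43; mean = 4.61/9 = 0.51.

0.51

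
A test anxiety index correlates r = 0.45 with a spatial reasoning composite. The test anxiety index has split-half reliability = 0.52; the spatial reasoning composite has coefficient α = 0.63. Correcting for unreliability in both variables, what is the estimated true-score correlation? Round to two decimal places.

0.79

r_true = r_obs / √(r_xx · r_yy) = 0.45 / √(0.52 × 0.63) = 0.45 / √0.3276 = 0.45 / 0.5724 ≈ 0.79.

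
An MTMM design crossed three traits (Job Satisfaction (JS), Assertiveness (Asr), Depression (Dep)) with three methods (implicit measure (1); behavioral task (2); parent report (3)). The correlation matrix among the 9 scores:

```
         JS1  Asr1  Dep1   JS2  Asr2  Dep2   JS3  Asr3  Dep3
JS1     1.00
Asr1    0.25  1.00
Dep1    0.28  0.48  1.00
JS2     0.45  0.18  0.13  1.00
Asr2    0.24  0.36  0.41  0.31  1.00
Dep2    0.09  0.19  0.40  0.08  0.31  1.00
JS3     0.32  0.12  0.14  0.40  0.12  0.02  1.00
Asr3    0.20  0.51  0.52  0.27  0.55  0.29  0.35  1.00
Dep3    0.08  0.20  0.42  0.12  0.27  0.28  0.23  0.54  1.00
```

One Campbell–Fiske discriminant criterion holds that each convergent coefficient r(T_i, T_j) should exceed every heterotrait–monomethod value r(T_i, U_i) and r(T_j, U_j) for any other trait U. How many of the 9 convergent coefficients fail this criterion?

Convergent coefficients and their comparison sets:
JS (methods 1·2): 0.45 vs {0.25, 0.31, 0.28, 0.08} → pass.
JS (methods 1·3): 0.32 vs {0.25, 0.35, 0.28, 0.23} → fail.
JS (methods 2·3): 0.40 vs {0.31, 0.35, 0.08, 0.23} → pass.
Asr (methods 1·2): 0.36 vs {0.25, 0.31, 0.48, 0.31} → fail.
Asr (methods 1·3): 0.51 vs {0.25, 0.35, 0.48, 0.54} → fail.
Asr (methods 2·3): 0.55 vs {0.31, 0.35, 0.31, 0.54} → pass.
Dep (methods 1·2): 0.40 vs {0.28, 0.08, 0.48, 0.31} → fail.
Dep (methods 1·3): 0.42 vs {0.28, 0.23, 0.48, 0.54} → fail.
Dep (methods 2·3): 0.28 vs {0.08, 0.23, 0.31, 0.54} → fail.
6 of 9 fail.

6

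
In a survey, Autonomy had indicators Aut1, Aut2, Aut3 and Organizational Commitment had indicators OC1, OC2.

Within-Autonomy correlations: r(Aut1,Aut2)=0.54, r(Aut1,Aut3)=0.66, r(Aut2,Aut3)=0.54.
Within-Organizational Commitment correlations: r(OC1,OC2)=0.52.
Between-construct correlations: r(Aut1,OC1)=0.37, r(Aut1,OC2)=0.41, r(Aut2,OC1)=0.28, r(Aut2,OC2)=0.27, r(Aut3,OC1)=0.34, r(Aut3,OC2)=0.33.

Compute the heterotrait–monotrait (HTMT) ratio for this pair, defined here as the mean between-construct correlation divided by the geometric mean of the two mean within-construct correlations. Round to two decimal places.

0.61

Between-construct mean = 2.00/6 = 0.3333.
Mean within-Aut = 1.74/3 = 0.5800; mean within-OC = 0.52/1 = 0.5200.
Geometric mean = √(0.5800 × 0.5200) = 0.5492.
HTMT = 0.3333 / 0.5492 = 0.61.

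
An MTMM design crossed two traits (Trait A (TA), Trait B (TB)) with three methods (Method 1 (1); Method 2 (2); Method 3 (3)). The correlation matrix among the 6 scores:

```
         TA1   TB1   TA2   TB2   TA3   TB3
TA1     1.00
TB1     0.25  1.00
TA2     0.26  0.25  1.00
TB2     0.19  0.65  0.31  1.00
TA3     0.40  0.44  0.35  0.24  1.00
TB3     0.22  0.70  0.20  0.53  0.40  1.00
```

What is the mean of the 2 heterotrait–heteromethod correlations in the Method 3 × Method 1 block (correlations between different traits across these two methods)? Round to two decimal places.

0.33

HTHM values (method 3 × method 1): 0.44, 0.22; mean = 0.66/2 = 0.33.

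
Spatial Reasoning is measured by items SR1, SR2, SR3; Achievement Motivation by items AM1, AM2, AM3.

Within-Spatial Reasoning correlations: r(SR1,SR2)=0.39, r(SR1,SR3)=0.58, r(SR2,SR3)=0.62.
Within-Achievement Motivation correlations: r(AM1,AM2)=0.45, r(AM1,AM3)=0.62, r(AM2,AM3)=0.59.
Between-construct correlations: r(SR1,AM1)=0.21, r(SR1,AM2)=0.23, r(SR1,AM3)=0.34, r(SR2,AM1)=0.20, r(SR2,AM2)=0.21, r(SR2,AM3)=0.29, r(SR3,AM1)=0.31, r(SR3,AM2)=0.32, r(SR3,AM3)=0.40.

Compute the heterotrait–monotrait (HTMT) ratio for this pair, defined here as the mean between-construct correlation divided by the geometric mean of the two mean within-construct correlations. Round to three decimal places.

Mean between = 2.51/9 = 0.2789.
Mean within-SR = 1.59/3 = 0.5300; mean within-AM = 1.66/3 = 0.5533.
Geometric mean = √(0.5300 × 0.5533) = 0.5415.
HTMT = 0.2789 / 0.5415 = 0.515.

0.515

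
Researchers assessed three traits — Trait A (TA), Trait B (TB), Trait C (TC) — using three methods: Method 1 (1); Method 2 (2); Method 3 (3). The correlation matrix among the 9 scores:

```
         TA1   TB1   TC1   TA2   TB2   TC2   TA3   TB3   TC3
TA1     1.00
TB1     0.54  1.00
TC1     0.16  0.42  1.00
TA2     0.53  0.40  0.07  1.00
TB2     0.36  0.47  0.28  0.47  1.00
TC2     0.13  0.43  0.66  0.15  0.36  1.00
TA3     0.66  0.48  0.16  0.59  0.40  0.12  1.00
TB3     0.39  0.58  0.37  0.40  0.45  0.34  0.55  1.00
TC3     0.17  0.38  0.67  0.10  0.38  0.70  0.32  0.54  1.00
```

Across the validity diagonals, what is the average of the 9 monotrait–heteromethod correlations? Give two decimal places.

0.59

Convergent values: 0.53, 0.66, 0.59, 0.47, 0.58, 0.45, 0.66, 0.67, 0.70; mean = 5.31/9 = 0.59.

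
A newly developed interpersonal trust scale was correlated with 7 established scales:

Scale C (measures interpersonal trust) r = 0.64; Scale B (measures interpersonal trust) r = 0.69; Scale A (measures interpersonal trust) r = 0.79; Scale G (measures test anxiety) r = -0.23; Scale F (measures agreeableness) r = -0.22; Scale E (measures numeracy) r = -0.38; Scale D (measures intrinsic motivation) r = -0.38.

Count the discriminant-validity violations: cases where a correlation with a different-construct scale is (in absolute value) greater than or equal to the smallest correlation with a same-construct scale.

0

Convergent (same construct = interpersonal trust): Scale C, Scale B, Scale A.
Smallest convergent = 0.64. Discriminant |r|: 0.23, 0.22, 0.38, 0.38; count ≥ 0.64 → 0.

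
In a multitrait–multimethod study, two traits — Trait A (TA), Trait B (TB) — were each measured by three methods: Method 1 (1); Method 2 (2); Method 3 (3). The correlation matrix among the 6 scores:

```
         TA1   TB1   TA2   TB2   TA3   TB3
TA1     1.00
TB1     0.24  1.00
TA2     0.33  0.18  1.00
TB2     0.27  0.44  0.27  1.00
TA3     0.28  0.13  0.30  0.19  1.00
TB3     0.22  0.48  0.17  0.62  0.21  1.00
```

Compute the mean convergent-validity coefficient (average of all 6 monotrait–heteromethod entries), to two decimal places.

0.41

Convergent values: 0.33, 0.28, 0.30, 0.44, 0.48, 0.62; mean = 2.45/6 = 0.41.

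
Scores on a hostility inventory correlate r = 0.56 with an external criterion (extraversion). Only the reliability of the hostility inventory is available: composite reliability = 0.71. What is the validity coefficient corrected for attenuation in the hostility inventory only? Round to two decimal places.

0.66

Single correction: r_c = r_obs / √r_xx = 0.56 / √0.71 = 0.56 / 0.8426 ≈ 0.66.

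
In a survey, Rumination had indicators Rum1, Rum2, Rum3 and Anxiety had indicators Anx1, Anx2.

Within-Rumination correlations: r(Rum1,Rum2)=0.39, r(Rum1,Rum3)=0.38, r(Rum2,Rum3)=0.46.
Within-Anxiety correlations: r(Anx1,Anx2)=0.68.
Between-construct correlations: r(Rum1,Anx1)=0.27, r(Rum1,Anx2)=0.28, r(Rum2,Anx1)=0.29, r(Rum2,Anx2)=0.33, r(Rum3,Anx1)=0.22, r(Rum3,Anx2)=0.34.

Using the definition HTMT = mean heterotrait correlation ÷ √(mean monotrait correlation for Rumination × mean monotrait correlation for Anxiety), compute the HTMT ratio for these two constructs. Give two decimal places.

Mean between = 1.73/6 = 0.2883.
Mean within-Rum = 1.23/3 = 0.4100; mean within-Anx = 0.68/1 = 0.6800.
Geometric mean = √(0.4100 × 0.6800) = 0.5280.
HTMT = 0.2883 / 0.5280 = 0.55.

0.55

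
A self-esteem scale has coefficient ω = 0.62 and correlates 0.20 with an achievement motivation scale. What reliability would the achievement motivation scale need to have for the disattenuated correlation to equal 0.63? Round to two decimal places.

0.16

r_true = r_obs / √(r_xx · r_yy) ⇒ 0.63 = 0.20 / √(0.62 · r_yy).
√(0.62 · r_yy) = 0.20 / 0.63 = 0.3175; 0.62 · r_yy = 0.1008; r_yy = 0.1008 / 0.62 ≈ 0.16.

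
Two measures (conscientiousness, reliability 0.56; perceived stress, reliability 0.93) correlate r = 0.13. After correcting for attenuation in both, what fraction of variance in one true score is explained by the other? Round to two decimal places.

0.03

Disattenuated r = 0.13 / √(0.56 × 0.93) = 0.13 / 0.7217 = 0.1801.
Shared true-score variance = 0.1801² = 0.0324 ≈ 0.03.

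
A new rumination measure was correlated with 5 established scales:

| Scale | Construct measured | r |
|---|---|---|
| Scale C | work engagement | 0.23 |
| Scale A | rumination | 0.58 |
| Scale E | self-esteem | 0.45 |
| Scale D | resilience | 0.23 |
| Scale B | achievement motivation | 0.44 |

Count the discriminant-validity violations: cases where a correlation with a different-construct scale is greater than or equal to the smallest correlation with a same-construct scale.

0

Convergent (same construct = rumination): Scale A.
Smallest convergent = 0.58. Discriminant values: 0.23, 0.45, 0.23, 0.44; count ≥ 0.58 → 0.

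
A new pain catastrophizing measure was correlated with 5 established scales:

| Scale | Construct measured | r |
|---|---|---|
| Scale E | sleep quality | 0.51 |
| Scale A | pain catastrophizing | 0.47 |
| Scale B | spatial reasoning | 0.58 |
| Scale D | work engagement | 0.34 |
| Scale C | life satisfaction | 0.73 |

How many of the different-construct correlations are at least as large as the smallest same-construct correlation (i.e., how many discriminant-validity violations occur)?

Convergent (same construct = pain catastrophizing): Scale A.
Smallest convergent = 0.47. Discriminant values: 0.51, 0.58, 0.34, 0.73; count ≥ 0.47 → 3.

3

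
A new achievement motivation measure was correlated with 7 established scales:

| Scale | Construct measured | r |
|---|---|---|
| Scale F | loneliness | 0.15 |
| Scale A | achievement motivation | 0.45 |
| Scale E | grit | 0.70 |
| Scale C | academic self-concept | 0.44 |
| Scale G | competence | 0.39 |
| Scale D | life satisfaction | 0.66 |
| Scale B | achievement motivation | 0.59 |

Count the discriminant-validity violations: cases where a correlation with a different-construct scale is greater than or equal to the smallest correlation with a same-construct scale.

2

Convergent (same construct = achievement motivation): Scale A, Scale B.
Smallest convergent = 0.45. Discriminant values: 0.15, 0.70, 0.44, 0.39, 0.66; count ≥ 0.45 → 2.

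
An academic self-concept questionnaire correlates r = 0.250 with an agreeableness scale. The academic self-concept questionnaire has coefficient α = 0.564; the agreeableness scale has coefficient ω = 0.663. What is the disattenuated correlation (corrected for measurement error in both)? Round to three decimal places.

0.409

r_true = r_obs / √(r_xx · r_yy) = 0.250 / √(0.564 × 0.663) = 0.250 / √0.373932 = 0.250 / 0.6115 ≈ 0.409.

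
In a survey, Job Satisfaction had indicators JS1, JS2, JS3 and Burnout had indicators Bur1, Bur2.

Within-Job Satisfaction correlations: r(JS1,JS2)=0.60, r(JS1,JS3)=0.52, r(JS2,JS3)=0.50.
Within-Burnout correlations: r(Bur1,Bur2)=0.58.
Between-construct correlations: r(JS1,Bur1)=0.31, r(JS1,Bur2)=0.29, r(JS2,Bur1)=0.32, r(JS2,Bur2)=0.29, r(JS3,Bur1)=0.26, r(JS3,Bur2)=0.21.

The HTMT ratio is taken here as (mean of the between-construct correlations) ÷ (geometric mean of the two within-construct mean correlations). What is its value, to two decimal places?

0.50

Between-construct mean = 1.68/6 = 0.2800.
Mean within-JS = 1.62/3 = 0.5400; mean within-Bur = 0.58/1 = 0.5800.
Geometric mean = √(0.5400 × 0.5800) = 0.5596.
HTMT = 0.2800 / 0.5596 = 0.50.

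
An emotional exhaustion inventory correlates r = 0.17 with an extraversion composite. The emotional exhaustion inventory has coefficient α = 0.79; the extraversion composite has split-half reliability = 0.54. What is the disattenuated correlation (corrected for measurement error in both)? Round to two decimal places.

0.26

r_true = r_obs / √(r_xx · r_yy) = 0.17 / √(0.79 × 0.54) = 0.17 / √0.4266 = 0.17 / 0.6531 ≈ 0.26.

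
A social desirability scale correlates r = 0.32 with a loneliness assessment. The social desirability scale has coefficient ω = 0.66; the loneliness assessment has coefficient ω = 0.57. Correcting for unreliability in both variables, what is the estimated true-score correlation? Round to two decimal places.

r_true = r_obs / √(r_xx · r_yy) = 0.32 / √(0.66 × 0.57) = 0.32 / √0.3762 = 0.32 / 0.6134 ≈ 0.52.

0.52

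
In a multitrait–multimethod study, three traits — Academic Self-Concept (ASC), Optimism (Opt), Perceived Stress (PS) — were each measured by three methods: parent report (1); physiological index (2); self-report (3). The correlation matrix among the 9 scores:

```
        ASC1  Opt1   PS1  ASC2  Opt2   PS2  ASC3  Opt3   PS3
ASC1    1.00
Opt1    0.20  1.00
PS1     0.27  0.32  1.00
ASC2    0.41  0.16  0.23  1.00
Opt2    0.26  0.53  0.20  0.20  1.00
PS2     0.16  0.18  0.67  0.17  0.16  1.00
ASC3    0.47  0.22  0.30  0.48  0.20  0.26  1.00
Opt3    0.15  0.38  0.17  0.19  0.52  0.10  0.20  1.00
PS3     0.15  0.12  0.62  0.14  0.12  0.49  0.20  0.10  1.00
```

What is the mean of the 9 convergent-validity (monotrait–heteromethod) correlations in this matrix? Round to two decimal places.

0.51

Convergent values: 0.41, 0.47, 0.48, 0.53, 0.38, 0.52, 0.67, 0.62, 0.49; mean = 4.57/9 = 0.51.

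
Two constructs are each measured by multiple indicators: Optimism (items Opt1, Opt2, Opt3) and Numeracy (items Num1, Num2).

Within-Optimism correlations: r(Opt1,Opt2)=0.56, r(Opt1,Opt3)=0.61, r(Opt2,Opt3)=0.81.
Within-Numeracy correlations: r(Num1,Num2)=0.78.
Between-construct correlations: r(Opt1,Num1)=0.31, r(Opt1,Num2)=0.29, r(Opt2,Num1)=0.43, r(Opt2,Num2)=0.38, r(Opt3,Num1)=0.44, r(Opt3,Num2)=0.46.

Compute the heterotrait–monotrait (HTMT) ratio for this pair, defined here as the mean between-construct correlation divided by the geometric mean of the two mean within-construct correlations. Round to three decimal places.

Mean between = 2.31/6 = 0.3850.
Mean within-Opt = 1.98/3 = 0.6600; mean within-Num = 0.78/1 = 0.7800.
Geometric mean = √(0.6600 × 0.7800) = 0.7175.
HTMT = 0.3850 / 0.7175 = 0.537.

0.537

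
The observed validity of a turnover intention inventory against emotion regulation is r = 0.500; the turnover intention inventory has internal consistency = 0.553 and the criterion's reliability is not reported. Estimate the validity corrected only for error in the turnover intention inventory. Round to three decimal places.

Single correction: r_c = r_obs / √r_xx = 0.500 / √0.553 = 0.500 / 0.7436 ≈ 0.672.

0.672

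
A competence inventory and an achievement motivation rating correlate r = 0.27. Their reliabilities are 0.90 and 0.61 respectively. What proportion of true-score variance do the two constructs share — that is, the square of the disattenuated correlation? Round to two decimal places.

0.13

Disattenuated r = 0.27 / √(0.90 × 0.61) = 0.27 / 0.7409 = 0.3644.
Shared true-score variance = 0.3644² = 0.1328 ≈ 0.13.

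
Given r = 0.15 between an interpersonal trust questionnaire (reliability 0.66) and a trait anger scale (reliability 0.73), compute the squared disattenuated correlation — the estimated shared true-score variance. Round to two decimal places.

Disattenuated r = 0.15 / √(0.66 × 0.73) = 0.15 / 0.6941 = 0.2161.
Shared true-score variance = 0.2161² = 0.0467 ≈ 0.05.

0.05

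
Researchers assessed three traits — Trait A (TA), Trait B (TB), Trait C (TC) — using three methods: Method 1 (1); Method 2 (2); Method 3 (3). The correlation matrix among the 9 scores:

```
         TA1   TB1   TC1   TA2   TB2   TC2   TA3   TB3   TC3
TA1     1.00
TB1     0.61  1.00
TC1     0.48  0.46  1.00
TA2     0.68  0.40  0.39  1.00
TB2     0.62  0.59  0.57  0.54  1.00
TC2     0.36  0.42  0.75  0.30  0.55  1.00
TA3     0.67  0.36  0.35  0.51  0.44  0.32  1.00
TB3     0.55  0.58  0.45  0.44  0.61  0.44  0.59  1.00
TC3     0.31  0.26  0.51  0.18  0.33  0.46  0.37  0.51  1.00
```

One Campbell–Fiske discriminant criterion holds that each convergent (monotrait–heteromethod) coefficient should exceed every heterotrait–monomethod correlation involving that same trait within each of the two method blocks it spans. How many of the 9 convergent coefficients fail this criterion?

Checking each validity diagonal entry against its comparison values:
TA (methods 1·2): 0.68 vs {0.61, 0.54, 0.48, 0.30} → pass.
TA (methods 1·3): 0.67 vs {0.61, 0.59, 0.48, 0.37} → pass.
TA (methods 2·3): 0.51 vs {0.54, 0.59, 0.30, 0.37} → fail.
TB (methods 1·2): 0.59 vs {0.61, 0.54, 0.46, 0.55} → fail.
TB (methods 1·3): 0.58 vs {0.61, 0.59, 0.46, 0.51} → fail.
TB (methods 2·3): 0.61 vs {0.54, 0.59, 0.55, 0.51} → pass.
TC (methods 1·2): 0.75 vs {0.48, 0.30, 0.46, 0.55} → pass.
TC (methods 1·3): 0.51 vs {0.48, 0.37, 0.46, 0.51} → fail.
TC (methods 2·3): 0.46 vs {0.30, 0.37, 0.55, 0.51} → fail.
5 of 9 fail.

5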